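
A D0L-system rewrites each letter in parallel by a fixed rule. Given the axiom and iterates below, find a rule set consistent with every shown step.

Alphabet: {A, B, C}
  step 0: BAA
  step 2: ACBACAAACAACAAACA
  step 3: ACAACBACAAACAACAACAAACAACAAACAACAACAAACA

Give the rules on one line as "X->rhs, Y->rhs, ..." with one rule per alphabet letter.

A->ACA, B->CB, C->A

  step 2 ⇒ step 3: ACBACAAACAACAAACA ⇒ ACA·A·CB·ACA·A·ACA·ACA·ACA·A·ACA·ACA·A·ACA·ACA·ACA·A·ACA
    A ↦ ACA
    B ↦ CB
    C ↦ A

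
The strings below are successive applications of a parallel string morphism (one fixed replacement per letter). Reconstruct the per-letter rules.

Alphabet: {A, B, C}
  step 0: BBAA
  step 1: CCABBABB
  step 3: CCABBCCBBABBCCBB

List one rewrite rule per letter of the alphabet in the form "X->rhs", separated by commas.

A->ABB, B->C, C->B

  step 0 ⇒ step 1: BBAA ⇒ C·C·ABB·ABB
    A ↦ ABB
    B ↦ C
    C ↦ B  (constrained at step 1)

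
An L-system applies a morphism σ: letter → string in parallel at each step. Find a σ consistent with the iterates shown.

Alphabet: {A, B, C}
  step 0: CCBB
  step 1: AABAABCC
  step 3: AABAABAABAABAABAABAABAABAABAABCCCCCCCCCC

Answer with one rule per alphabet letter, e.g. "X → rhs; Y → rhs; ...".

A->CC, B->C, C->AAB

  step 0 ⇒ step 1: CCBB ⇒ AAB·AAB·C·C
    B ↦ C
    C ↦ AAB
    A ↦ CC  (constrained at step 1)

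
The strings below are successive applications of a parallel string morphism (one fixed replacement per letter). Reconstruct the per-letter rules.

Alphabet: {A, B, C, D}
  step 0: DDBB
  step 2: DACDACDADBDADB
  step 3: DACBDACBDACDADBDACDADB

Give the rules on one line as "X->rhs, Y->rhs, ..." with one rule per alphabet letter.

  step 2 ⇒ step 3: DACDACDADBDADB ⇒ DA·C·B·DA·C·B·DA·C·DA·DB·DA·C·DA·DB
    A ↦ C
    B ↦ DB
    C ↦ B
    D ↦ DA

A->C, B->DB, C->B, D->DA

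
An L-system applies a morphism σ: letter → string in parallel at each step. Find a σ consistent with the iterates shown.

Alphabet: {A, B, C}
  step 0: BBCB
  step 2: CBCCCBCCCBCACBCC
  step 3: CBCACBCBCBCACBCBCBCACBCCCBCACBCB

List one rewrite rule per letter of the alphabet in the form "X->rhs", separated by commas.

A->CC, B->CA, C->CB

  step 2 ⇒ step 3: CBCCCBCCCBCACBCC ⇒ CB·CA·CB·CB·CB·CA·CB·CB·CB·CA·CB·CC·CB·CA·CB·CB
    A ↦ CC
    B ↦ CA
    C ↦ CB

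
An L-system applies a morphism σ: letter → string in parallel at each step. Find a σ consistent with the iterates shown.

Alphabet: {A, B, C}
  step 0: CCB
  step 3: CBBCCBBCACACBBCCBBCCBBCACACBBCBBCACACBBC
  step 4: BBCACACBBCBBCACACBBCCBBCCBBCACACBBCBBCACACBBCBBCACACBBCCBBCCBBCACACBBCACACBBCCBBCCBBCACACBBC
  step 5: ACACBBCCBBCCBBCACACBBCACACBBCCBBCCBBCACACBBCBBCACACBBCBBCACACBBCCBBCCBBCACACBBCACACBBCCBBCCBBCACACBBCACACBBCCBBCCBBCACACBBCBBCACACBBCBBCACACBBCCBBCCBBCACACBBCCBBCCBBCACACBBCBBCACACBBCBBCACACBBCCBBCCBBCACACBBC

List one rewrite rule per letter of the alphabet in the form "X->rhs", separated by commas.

  step 4 ⇒ step 5: BBCACACBBCBBCACACBBCCBBCCBBCACACBBCBBCACACBBCBBCACACBBCCBBCCBBCACACBBCACACBBCCBBCCBBCACACBBC ⇒ AC·AC·BBC·C·BBC·C·BBC·AC·AC·BBC·AC·AC·BBC·C·BBC·C·BBC·AC·AC·BBC·BBC·AC·AC·BBC·BBC·AC·AC·BBC·C·BBC·C·BBC·AC·AC·BBC·AC·AC·BBC·C·BBC·C·BBC·AC·AC·BBC·AC·AC·BBC·C·BBC·C·BBC·AC·AC·BBC·BBC·AC·AC·BBC·BBC·AC·AC·BBC·C·BBC·C·BBC·AC·AC·BBC·C·BBC·C·BBC·AC·AC·BBC·BBC·AC·AC·BBC·BBC·AC·AC·BBC·C·BBC·C·BBC·AC·AC·BBC
    A ↦ C
    B ↦ AC
    C ↦ BBC

A->C, B->AC, C->BBC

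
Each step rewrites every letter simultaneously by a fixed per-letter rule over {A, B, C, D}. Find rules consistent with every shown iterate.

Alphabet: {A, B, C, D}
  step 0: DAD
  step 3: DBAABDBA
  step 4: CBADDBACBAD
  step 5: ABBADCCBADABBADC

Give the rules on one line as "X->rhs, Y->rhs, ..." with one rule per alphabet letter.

A->D, B->BA, C->AB, D->C

  step 4 ⇒ step 5: CBADDBACBAD ⇒ AB·BA·D·C·C·BA·D·AB·BA·D·C
    A ↦ D
    B ↦ BA
    C ↦ AB
    D ↦ C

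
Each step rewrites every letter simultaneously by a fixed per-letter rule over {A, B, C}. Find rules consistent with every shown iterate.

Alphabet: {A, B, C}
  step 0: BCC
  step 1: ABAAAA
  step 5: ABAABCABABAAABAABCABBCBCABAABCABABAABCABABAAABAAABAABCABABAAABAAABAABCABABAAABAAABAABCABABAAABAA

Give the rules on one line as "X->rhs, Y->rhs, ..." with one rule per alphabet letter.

  step 0 ⇒ step 1: BCC ⇒ AB·AA·AA
    B ↦ AB
    C ↦ AA
    A ↦ BC  (constrained at step 1)

A->BC, B->AB, C->AA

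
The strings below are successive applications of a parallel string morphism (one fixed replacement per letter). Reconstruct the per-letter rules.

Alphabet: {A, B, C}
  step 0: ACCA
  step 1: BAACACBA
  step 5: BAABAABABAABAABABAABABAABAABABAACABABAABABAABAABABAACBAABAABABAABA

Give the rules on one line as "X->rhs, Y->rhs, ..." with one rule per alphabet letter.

A->BA, B->A, C->AC

  step 0 ⇒ step 1: ACCA ⇒ BA·AC·AC·BA
    A ↦ BA
    C ↦ AC
    B ↦ A  (constrained at step 1)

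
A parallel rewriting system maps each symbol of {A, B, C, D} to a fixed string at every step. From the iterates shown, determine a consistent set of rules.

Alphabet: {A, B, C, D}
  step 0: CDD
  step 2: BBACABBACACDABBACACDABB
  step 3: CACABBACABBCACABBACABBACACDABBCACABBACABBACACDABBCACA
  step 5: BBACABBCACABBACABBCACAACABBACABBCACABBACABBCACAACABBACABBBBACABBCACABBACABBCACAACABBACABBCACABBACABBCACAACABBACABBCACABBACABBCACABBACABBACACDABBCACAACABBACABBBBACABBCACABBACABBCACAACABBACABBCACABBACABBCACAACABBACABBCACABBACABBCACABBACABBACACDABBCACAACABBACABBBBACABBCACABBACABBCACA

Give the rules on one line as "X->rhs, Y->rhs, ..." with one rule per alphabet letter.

A->BB, B->CA, C->ACA, D->CDA

  step 2 ⇒ step 3: BBACABBACACDABBACACDABB ⇒ CA·CA·BB·ACA·BB·CA·CA·BB·ACA·BB·ACA·CDA·BB·CA·CA·BB·ACA·BB·ACA·CDA·BB·CA·CA
    A ↦ BB
    B ↦ CA
    C ↦ ACA
    D ↦ CDA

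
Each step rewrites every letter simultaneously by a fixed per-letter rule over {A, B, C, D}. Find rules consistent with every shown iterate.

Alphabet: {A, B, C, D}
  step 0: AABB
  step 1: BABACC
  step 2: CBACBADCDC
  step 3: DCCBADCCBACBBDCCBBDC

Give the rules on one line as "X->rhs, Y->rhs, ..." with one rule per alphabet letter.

  step 2 ⇒ step 3: CBACBADCDC ⇒ DC·C·BA·DC·C·BA·CBB·DC·CBB·DC
    A ↦ BA
    B ↦ C
    C ↦ DC
    D ↦ CBB

A->BA, B->C, C->DC, D->CBB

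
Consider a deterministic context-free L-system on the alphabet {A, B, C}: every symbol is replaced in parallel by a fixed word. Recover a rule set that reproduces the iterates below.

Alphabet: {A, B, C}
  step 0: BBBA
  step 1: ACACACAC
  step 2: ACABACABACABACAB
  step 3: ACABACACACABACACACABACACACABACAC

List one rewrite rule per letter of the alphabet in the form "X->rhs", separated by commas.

A->AC, B->AC, C->AB

  step 2 ⇒ step 3: ACABACABACABACAB ⇒ AC·AB·AC·AC·AC·AB·AC·AC·AC·AB·AC·AC·AC·AB·AC·AC
    A ↦ AC
    B ↦ AC
    C ↦ AB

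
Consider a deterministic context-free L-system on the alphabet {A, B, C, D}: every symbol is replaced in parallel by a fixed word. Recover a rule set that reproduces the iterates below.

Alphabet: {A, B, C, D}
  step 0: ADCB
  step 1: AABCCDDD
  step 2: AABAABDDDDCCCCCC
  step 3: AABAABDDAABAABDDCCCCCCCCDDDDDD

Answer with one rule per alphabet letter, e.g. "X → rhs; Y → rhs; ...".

A->AAB, B->DD, C->D, D->CC

  step 2 ⇒ step 3: AABAABDDDDCCCCCC ⇒ AAB·AAB·DD·AAB·AAB·DD·CC·CC·CC·CC·D·D·D·D·D·D
    A ↦ AAB
    B ↦ DD
    C ↦ D
    D ↦ CC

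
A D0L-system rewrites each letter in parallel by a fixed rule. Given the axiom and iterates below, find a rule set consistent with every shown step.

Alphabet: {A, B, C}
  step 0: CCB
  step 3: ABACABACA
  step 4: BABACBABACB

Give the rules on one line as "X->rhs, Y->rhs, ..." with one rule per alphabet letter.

A->B, B->A, C->AC

  step 3 ⇒ step 4: ABACABACA ⇒ B·A·B·AC·B·A·B·AC·B
    A ↦ B
    B ↦ A
    C ↦ AC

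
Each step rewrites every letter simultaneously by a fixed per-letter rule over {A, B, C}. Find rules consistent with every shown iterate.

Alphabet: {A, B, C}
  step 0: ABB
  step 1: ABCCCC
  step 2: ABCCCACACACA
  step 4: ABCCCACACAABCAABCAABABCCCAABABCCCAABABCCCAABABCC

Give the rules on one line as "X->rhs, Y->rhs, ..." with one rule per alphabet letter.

  step 1 ⇒ step 2: ABCCCC ⇒ AB·CC·CA·CA·CA·CA
    A ↦ AB
    B ↦ CC
    C ↦ CA

A->AB, B->CC, C->CA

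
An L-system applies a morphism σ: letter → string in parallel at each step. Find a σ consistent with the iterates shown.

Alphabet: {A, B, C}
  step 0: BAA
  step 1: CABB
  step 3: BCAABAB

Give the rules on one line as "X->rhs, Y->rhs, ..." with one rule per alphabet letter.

A->B, B->CA, C->A

  step 0 ⇒ step 1: BAA ⇒ CA·B·B
    A ↦ B
    B ↦ CA
    C ↦ A  (constrained at step 1)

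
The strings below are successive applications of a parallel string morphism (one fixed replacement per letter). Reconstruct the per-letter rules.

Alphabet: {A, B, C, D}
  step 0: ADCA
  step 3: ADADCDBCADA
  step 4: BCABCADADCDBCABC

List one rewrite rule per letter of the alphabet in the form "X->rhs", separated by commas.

  step 3 ⇒ step 4: ADADCDBCADA ⇒ BC·A·BC·A·D·A·DC·D·BC·A·BC
    A ↦ BC
    B ↦ DC
    C ↦ D
    D ↦ A

A->BC, B->DC, C->D, D->A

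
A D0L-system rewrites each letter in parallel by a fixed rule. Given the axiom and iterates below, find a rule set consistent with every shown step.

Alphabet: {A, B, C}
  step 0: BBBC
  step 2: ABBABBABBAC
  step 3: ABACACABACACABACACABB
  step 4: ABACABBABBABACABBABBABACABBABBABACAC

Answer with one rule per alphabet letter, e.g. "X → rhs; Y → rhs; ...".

  step 3 ⇒ step 4: ABACACABACACABACACABB ⇒ AB·AC·AB·B·AB·B·AB·AC·AB·B·AB·B·AB·AC·AB·B·AB·B·AB·AC·AC
    A ↦ AB
    B ↦ AC
    C ↦ B

A->AB, B->AC, C->B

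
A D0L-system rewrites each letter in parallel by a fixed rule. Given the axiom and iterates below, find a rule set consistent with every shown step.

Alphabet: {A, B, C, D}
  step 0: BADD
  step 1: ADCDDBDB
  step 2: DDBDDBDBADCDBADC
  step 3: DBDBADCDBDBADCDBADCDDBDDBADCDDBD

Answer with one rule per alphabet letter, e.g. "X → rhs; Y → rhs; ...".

  step 2 ⇒ step 3: DDBDDBDBADCDBADC ⇒ DB·DB·ADC·DB·DB·ADC·DB·ADC·D·DB·D·DB·ADC·D·DB·D
    A ↦ D
    B ↦ ADC
    C ↦ D
    D ↦ DB

A->D, B->ADC, C->D, D->DB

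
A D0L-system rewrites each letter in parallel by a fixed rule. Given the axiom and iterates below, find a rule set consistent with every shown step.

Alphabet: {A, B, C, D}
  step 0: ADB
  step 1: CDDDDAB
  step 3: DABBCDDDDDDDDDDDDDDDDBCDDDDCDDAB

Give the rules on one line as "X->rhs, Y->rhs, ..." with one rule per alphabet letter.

A->CD, B->DAB, C->BC, D->DD

  step 0 ⇒ step 1: ADB ⇒ CD·DD·DAB
    A ↦ CD
    B ↦ DAB
    D ↦ DD
    C ↦ BC  (constrained at step 1)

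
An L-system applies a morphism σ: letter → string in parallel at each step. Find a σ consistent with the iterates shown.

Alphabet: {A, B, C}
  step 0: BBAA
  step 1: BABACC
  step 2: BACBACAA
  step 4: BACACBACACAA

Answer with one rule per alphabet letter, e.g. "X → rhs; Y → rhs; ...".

A->C, B->BA, C->A

  step 1 ⇒ step 2: BABACC ⇒ BA·C·BA·C·A·A
    A ↦ C
    B ↦ BA
    C ↦ A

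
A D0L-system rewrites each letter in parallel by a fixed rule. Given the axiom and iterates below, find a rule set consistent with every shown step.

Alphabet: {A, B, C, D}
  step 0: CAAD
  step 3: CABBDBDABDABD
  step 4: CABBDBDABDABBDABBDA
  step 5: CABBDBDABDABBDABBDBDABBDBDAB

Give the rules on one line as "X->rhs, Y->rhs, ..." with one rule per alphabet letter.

A->B, B->BD, C->CA, D->A

  step 4 ⇒ step 5: CABBDBDABDABBDABBDA ⇒ CA·B·BD·BD·A·BD·A·B·BD·A·B·BD·BD·A·B·BD·BD·A·B
    A ↦ B
    B ↦ BD
    C ↦ CA
    D ↦ A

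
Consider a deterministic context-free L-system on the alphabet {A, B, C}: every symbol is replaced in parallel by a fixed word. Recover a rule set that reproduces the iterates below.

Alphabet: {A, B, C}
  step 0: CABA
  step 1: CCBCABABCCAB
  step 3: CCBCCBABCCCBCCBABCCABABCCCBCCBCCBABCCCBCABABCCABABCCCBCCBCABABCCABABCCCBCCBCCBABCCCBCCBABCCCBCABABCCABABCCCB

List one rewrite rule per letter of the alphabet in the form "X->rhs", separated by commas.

A->CAB, B->ABC, C->CCB

  step 0 ⇒ step 1: CABA ⇒ CCB·CAB·ABC·CAB
    A ↦ CAB
    B ↦ ABC
    C ↦ CCB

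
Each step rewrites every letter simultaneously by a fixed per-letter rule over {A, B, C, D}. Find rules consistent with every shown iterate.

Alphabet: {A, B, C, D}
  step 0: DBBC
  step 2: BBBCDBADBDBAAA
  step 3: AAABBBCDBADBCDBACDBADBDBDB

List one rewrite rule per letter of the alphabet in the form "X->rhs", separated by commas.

  step 2 ⇒ step 3: BBBCDBADBDBAAA ⇒ A·A·A·BBB·CDB·A·DB·CDB·A·CDB·A·DB·DB·DB
    A ↦ DB
    B ↦ A
    C ↦ BBB
    D ↦ CDB

A->DB, B->A, C->BBB, D->CDB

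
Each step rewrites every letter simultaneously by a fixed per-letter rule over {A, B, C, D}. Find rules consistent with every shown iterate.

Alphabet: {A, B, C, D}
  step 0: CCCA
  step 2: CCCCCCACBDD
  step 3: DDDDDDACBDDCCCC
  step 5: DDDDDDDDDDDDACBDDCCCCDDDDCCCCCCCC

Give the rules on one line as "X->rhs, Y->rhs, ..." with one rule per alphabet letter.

A->ACB, B->D, C->D, D->CC

  step 2 ⇒ step 3: CCCCCCACBDD ⇒ D·D·D·D·D·D·ACB·D·D·CC·CC
    A ↦ ACB
    B ↦ D
    C ↦ D
    D ↦ CC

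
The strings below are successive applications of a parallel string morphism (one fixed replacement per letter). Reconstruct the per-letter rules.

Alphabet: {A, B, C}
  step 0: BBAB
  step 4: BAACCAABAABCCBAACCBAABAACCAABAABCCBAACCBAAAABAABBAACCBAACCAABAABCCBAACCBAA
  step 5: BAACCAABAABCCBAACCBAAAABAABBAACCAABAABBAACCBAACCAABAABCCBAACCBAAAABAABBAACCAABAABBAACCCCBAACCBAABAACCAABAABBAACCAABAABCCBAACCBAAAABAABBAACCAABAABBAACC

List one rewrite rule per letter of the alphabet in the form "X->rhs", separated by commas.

A->C, B->BAA, C->AAB

  step 4 ⇒ step 5: BAACCAABAABCCBAACCBAABAACCAABAABCCBAACCBAAAABAABBAACCBAACCAABAABCCBAACCBAA ⇒ BAA·C·C·AAB·AAB·C·C·BAA·C·C·BAA·AAB·AAB·BAA·C·C·AAB·AAB·BAA·C·C·BAA·C·C·AAB·AAB·C·C·BAA·C·C·BAA·AAB·AAB·BAA·C·C·AAB·AAB·BAA·C·C·C·C·BAA·C·C·BAA·BAA·C·C·AAB·AAB·BAA·C·C·AAB·AAB·C·C·BAA·C·C·BAA·AAB·AAB·BAA·C·C·AAB·AAB·BAA·C·C
    A ↦ C
    B ↦ BAA
    C ↦ AAB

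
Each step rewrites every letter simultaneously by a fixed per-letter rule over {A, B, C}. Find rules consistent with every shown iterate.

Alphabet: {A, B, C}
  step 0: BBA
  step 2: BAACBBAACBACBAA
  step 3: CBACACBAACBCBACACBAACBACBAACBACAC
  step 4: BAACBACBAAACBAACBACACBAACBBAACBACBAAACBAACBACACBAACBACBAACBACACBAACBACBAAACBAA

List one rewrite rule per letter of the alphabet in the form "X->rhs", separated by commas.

  step 3 ⇒ step 4: CBACACBAACBCBACACBAACBACBAACBACAC ⇒ BAA·CB·AC·BAA·AC·BAA·CB·AC·AC·BAA·CB·BAA·CB·AC·BAA·AC·BAA·CB·AC·AC·BAA·CB·AC·BAA·CB·AC·AC·BAA·CB·AC·BAA·AC·BAA
    A ↦ AC
    B ↦ CB
    C ↦ BAA

A->AC, B->CB, C->BAA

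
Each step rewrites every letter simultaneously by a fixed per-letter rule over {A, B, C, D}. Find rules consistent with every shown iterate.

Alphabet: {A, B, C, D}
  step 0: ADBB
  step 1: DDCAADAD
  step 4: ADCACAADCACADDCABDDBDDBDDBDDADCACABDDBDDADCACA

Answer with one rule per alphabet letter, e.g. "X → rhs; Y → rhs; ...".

A->DD, B->AD, C->B, D->CA

  step 0 ⇒ step 1: ADBB ⇒ DD·CA·AD·AD
    A ↦ DD
    B ↦ AD
    D ↦ CA
    C ↦ B  (constrained at step 1)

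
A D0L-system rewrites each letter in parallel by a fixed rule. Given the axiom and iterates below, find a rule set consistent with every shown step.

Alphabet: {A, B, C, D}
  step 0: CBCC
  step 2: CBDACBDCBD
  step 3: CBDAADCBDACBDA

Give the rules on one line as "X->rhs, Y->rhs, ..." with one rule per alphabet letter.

A->AD, B->D, C->CB, D->A

  step 2 ⇒ step 3: CBDACBDCBD ⇒ CB·D·A·AD·CB·D·A·CB·D·A
    A ↦ AD
    B ↦ D
    C ↦ CB
    D ↦ A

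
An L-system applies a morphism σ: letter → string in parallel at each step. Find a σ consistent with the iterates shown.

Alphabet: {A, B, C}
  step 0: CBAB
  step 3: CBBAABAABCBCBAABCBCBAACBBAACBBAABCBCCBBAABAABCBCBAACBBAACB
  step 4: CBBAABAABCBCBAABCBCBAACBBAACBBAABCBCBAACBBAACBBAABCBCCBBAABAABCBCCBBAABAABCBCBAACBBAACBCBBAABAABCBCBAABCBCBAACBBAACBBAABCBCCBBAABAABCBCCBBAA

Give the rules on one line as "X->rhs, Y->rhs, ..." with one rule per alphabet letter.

  step 3 ⇒ step 4: CBBAABAABCBCBAABCBCBAACBBAACBBAABCBCCBBAABAABCBCBAACBBAACB ⇒ CB·BAA·BAA·BC·BC·BAA·BC·BC·BAA·CB·BAA·CB·BAA·BC·BC·BAA·CB·BAA·CB·BAA·BC·BC·CB·BAA·BAA·BC·BC·CB·BAA·BAA·BC·BC·BAA·CB·BAA·CB·CB·BAA·BAA·BC·BC·BAA·BC·BC·BAA·CB·BAA·CB·BAA·BC·BC·CB·BAA·BAA·BC·BC·CB·BAA
    A ↦ BC
    B ↦ BAA
    C ↦ CB

A->BC, B->BAA, C->CB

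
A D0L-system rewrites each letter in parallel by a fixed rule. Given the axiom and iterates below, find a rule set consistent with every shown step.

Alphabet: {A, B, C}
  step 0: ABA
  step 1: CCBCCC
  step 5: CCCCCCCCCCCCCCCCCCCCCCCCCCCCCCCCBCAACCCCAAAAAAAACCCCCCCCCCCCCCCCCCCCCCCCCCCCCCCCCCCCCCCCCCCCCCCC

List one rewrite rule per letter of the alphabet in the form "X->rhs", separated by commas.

  step 0 ⇒ step 1: ABA ⇒ CC·BC·CC
    A ↦ CC
    B ↦ BC
    C ↦ AA  (constrained at step 1)

A->CC, B->BC, C->AA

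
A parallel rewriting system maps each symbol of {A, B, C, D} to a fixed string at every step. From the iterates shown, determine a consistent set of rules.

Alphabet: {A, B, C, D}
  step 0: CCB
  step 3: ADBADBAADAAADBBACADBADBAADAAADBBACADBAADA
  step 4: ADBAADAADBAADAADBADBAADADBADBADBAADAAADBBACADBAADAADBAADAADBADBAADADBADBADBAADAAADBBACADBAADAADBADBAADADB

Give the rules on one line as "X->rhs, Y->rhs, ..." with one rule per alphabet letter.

A->ADB, B->A, C->BAC, D->AAD

  step 3 ⇒ step 4: ADBADBAADAAADBBACADBADBAADAAADBBACADBAADA ⇒ ADB·AAD·A·ADB·AAD·A·ADB·ADB·AAD·ADB·ADB·ADB·AAD·A·A·ADB·BAC·ADB·AAD·A·ADB·AAD·A·ADB·ADB·AAD·ADB·ADB·ADB·AAD·A·A·ADB·BAC·ADB·AAD·A·ADB·ADB·AAD·ADB
    A ↦ ADB
    B ↦ A
    C ↦ BAC
    D ↦ AAD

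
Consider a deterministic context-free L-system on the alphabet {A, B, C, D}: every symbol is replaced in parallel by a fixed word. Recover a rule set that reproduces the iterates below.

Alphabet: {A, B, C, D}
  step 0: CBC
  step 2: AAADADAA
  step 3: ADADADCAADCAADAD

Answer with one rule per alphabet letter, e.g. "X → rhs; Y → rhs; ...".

  step 2 ⇒ step 3: AAADADAA ⇒ AD·AD·AD·CA·AD·CA·AD·AD
    A ↦ AD
    D ↦ CA
    B ↦ AA  (constrained at step 0)
    C ↦ B  (constrained at step 0)

A->AD, B->AA, C->B, D->CA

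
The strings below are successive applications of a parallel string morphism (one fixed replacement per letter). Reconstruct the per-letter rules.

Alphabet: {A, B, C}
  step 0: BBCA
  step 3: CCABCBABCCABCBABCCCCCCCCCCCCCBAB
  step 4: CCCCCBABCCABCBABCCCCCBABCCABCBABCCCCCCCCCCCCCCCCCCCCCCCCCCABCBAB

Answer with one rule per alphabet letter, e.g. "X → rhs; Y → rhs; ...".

  step 3 ⇒ step 4: CCABCBABCCABCBABCCCCCCCCCCCCCBAB ⇒ CC·CC·CB·AB·CC·AB·CB·AB·CC·CC·CB·AB·CC·AB·CB·AB·CC·CC·CC·CC·CC·CC·CC·CC·CC·CC·CC·CC·CC·AB·CB·AB
    A ↦ CB
    B ↦ AB
    C ↦ CC

A->CB, B->AB, C->CC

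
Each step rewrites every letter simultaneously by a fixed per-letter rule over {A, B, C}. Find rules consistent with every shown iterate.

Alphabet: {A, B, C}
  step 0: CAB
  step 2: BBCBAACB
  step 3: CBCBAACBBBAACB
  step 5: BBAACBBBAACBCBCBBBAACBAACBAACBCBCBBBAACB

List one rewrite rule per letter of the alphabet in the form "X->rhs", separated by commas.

A->B, B->CB, C->AA

  step 2 ⇒ step 3: BBCBAACB ⇒ CB·CB·AA·CB·B·B·AA·CB
    A ↦ B
    B ↦ CB
    C ↦ AA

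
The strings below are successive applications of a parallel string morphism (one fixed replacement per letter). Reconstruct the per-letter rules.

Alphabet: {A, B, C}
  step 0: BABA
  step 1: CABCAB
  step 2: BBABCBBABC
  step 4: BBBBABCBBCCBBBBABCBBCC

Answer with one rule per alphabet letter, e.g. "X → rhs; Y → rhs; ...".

A->AB, B->C, C->BB

  step 1 ⇒ step 2: CABCAB ⇒ BB·AB·C·BB·AB·C
    A ↦ AB
    B ↦ C
    C ↦ BB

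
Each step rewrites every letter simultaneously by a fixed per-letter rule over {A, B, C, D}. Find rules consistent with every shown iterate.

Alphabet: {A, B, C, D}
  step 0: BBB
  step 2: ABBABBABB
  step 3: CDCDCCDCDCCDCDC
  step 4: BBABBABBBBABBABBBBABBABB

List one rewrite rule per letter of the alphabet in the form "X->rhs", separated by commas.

A->C, B->DC, C->BB, D->A

  step 3 ⇒ step 4: CDCDCCDCDCCDCDC ⇒ BB·A·BB·A·BB·BB·A·BB·A·BB·BB·A·BB·A·BB
    C ↦ BB
    D ↦ A
  step 2 ⇒ step 3: ABBABBABB ⇒ C·DC·DC·C·DC·DC·C·DC·DC
    A ↦ C
  step 2 ⇒ step 3: ABBABBABB ⇒ C·DC·DC·C·DC·DC·C·DC·DC
    B ↦ DC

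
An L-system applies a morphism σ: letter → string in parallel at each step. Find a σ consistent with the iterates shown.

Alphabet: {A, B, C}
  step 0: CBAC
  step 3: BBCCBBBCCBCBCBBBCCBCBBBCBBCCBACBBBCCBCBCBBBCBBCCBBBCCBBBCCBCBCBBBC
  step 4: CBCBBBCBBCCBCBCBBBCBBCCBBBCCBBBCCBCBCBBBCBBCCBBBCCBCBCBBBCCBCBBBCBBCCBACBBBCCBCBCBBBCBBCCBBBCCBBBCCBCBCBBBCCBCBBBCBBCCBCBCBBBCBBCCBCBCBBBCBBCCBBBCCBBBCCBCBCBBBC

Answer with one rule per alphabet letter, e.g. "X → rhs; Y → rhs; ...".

A->ACB, B->CB, C->BBC

  step 3 ⇒ step 4: BBCCBBBCCBCBCBBBCCBCBBBCBBCCBACBBBCCBCBCBBBCBBCCBBBCCBBBCCBCBCBBBC ⇒ CB·CB·BBC·BBC·CB·CB·CB·BBC·BBC·CB·BBC·CB·BBC·CB·CB·CB·BBC·BBC·CB·BBC·CB·CB·CB·BBC·CB·CB·BBC·BBC·CB·ACB·BBC·CB·CB·CB·BBC·BBC·CB·BBC·CB·BBC·CB·CB·CB·BBC·CB·CB·BBC·BBC·CB·CB·CB·BBC·BBC·CB·CB·CB·BBC·BBC·CB·BBC·CB·BBC·CB·CB·CB·BBC
    A ↦ ACB
    B ↦ CB
    C ↦ BBC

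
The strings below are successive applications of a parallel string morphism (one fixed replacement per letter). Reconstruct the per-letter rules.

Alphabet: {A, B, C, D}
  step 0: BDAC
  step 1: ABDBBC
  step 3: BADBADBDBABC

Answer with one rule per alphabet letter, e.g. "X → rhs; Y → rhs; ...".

A->DB, B->A, C->BC, D->B

  step 0 ⇒ step 1: BDAC ⇒ A·B·DB·BC
    A ↦ DB
    B ↦ A
    C ↦ BC
    D ↦ B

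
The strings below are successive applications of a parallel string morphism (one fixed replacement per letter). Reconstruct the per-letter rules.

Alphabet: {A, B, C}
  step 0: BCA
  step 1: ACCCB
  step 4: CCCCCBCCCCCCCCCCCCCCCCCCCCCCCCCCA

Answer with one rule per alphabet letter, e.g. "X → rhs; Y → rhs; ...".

A->CB, B->A, C->CC

  step 0 ⇒ step 1: BCA ⇒ A·CC·CB
    A ↦ CB
    B ↦ A
    C ↦ CC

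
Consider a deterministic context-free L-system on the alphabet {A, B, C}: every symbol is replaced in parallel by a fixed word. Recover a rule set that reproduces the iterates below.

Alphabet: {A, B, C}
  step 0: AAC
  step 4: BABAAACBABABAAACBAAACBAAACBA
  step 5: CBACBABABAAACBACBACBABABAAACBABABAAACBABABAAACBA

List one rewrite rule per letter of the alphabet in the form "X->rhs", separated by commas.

  step 4 ⇒ step 5: BABAAACBABABAAACBAAACBAAACBA ⇒ C·BA·C·BA·BA·BA·AA·C·BA·C·BA·C·BA·BA·BA·AA·C·BA·BA·BA·AA·C·BA·BA·BA·AA·C·BA
    A ↦ BA
    B ↦ C
    C ↦ AA

A->BA, B->C, C->AA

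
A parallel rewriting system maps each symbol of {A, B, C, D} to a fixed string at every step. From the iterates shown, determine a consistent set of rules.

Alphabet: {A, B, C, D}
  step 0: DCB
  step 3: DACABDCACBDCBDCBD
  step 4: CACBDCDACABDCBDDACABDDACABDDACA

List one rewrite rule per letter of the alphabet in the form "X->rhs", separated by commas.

  step 3 ⇒ step 4: DACABDCACBDCBDCBD ⇒ CA·C·BD·C·DA·CA·BD·C·BD·DA·CA·BD·DA·CA·BD·DA·CA
    A ↦ C
    B ↦ DA
    C ↦ BD
    D ↦ CA

A->C, B->DA, C->BD, D->CA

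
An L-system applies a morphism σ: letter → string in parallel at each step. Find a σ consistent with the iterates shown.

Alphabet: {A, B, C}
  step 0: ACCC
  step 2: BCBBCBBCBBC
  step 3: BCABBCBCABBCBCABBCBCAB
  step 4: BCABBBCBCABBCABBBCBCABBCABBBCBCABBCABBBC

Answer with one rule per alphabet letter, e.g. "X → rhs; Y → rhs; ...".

A->B, B->BC, C->AB

  step 3 ⇒ step 4: BCABBCBCABBCBCABBCBCAB ⇒ BC·AB·B·BC·BC·AB·BC·AB·B·BC·BC·AB·BC·AB·B·BC·BC·AB·BC·AB·B·BC
    A ↦ B
    B ↦ BC
    C ↦ AB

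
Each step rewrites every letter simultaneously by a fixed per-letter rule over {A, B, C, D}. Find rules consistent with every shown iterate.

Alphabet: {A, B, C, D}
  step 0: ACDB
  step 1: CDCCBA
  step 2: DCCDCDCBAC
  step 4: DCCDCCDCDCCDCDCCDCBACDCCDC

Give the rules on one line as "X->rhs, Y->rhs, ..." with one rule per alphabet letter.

  step 1 ⇒ step 2: CDCCBA ⇒ DC·C·DC·DC·BA·C
    A ↦ C
    B ↦ BA
    C ↦ DC
    D ↦ C

A->C, B->BA, C->DC, D->C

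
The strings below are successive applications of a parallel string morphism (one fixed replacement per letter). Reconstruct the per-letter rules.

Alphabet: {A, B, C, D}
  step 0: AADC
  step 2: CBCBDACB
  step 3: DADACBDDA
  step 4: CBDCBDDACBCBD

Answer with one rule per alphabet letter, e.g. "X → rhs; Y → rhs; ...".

  step 3 ⇒ step 4: DADACBDDA ⇒ CB·D·CB·D·D·A·CB·CB·D
    A ↦ D
    B ↦ A
    C ↦ D
    D ↦ CB

A->D, B->A, C->D, D->CB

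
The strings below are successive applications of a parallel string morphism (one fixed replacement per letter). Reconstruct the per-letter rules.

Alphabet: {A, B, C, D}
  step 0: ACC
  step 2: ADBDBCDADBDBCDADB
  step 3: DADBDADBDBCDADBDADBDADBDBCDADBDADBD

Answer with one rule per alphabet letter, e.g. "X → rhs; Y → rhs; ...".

  step 2 ⇒ step 3: ADBDBCDADBDBCDADB ⇒ D·ADB·D·ADB·D·BCD·ADB·D·ADB·D·ADB·D·BCD·ADB·D·ADB·D
    A ↦ D
    B ↦ D
    C ↦ BCD
    D ↦ ADB

A->D, B->D, C->BCD, D->ADB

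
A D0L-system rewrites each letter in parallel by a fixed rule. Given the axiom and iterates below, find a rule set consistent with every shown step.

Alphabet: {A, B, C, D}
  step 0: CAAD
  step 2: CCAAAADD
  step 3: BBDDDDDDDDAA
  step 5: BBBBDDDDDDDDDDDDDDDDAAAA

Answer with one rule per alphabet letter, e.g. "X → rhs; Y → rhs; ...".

A->DD, B->CC, C->B, D->A

  step 2 ⇒ step 3: CCAAAADD ⇒ B·B·DD·DD·DD·DD·A·A
    A ↦ DD
    C ↦ B
    D ↦ A
    B ↦ CC  (constrained at step 3)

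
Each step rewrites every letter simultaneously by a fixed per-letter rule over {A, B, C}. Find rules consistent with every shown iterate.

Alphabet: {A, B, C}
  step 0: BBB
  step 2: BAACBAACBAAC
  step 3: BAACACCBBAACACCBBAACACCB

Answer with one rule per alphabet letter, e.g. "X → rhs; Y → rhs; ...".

A->AC, B->BA, C->CB

  step 2 ⇒ step 3: BAACBAACBAAC ⇒ BA·AC·AC·CB·BA·AC·AC·CB·BA·AC·AC·CB
    A ↦ AC
    B ↦ BA
    C ↦ CB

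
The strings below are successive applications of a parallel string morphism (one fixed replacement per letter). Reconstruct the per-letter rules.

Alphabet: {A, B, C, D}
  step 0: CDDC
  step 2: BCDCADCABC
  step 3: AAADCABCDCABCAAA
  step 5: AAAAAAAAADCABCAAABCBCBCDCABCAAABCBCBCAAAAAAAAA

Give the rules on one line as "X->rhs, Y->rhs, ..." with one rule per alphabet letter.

A->BC, B->AA, C->A, D->DC

  step 2 ⇒ step 3: BCDCADCABC ⇒ AA·A·DC·A·BC·DC·A·BC·AA·A
    A ↦ BC
    B ↦ AA
    C ↦ A
    D ↦ DC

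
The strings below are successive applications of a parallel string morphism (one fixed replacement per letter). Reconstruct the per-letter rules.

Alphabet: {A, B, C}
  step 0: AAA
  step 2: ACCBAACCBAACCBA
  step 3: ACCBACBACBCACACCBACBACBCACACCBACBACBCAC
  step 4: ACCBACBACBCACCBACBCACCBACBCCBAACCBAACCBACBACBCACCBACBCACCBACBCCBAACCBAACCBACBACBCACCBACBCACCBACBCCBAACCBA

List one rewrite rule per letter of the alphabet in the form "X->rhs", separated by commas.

A->AC, B->CBC, C->CBA

  step 3 ⇒ step 4: ACCBACBACBCACACCBACBACBCACACCBACBACBCAC ⇒ AC·CBA·CBA·CBC·AC·CBA·CBC·AC·CBA·CBC·CBA·AC·CBA·AC·CBA·CBA·CBC·AC·CBA·CBC·AC·CBA·CBC·CBA·AC·CBA·AC·CBA·CBA·CBC·AC·CBA·CBC·AC·CBA·CBC·CBA·AC·CBA
    A ↦ AC
    B ↦ CBC
    C ↦ CBA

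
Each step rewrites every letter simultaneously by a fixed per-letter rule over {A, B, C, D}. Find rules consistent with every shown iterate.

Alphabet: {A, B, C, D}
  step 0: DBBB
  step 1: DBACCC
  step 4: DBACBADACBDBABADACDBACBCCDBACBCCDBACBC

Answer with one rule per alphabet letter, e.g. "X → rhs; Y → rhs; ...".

A->B, B->C, C->ADA, D->DBA

  step 0 ⇒ step 1: DBBB ⇒ DBA·C·C·C
    B ↦ C
    D ↦ DBA
    A ↦ B  (constrained at step 1)
    C ↦ ADA  (constrained at step 1)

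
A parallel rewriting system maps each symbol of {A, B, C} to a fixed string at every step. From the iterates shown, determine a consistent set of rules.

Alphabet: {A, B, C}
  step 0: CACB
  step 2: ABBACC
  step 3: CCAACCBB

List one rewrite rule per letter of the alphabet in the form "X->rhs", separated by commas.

A->CC, B->A, C->B

  step 2 ⇒ step 3: ABBACC ⇒ CC·A·A·CC·B·B
    A ↦ CC
    B ↦ A
    C ↦ B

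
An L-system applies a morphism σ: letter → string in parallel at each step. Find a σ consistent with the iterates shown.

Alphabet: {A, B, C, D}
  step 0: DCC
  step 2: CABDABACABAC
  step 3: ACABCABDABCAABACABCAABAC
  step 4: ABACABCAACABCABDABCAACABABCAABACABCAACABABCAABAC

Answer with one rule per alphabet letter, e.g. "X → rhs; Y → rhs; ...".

A->AB, B->CA, C->AC, D->BD

  step 3 ⇒ step 4: ACABCABDABCAABACABCAABAC ⇒ AB·AC·AB·CA·AC·AB·CA·BD·AB·CA·AC·AB·AB·CA·AB·AC·AB·CA·AC·AB·AB·CA·AB·AC
    A ↦ AB
    B ↦ CA
    C ↦ AC
    D ↦ BD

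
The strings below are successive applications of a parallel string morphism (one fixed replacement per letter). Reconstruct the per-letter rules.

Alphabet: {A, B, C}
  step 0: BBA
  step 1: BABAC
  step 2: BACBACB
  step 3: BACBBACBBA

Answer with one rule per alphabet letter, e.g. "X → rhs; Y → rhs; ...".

A->C, B->BA, C->B

  step 2 ⇒ step 3: BACBACB ⇒ BA·C·B·BA·C·B·BA
    A ↦ C
    B ↦ BA
    C ↦ B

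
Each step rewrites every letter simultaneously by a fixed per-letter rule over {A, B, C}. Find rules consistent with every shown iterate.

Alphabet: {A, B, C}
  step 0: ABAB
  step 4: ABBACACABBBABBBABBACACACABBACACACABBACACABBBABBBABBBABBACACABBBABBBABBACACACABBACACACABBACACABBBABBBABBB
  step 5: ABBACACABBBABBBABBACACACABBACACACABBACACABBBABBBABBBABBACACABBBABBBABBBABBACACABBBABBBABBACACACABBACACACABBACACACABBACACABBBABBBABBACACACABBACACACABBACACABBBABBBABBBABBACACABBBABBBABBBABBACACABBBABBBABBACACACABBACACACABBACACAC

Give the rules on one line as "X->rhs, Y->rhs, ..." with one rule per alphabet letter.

A->ABB, B->AC, C->B

  step 4 ⇒ step 5: ABBACACABBBABBBABBACACACABBACACACABBACACABBBABBBABBBABBACACABBBABBBABBACACACABBACACACABBACACABBBABBBABBB ⇒ ABB·AC·AC·ABB·B·ABB·B·ABB·AC·AC·AC·ABB·AC·AC·AC·ABB·AC·AC·ABB·B·ABB·B·ABB·B·ABB·AC·AC·ABB·B·ABB·B·ABB·B·ABB·AC·AC·ABB·B·ABB·B·ABB·AC·AC·AC·ABB·AC·AC·AC·ABB·AC·AC·AC·ABB·AC·AC·ABB·B·ABB·B·ABB·AC·AC·AC·ABB·AC·AC·AC·ABB·AC·AC·ABB·B·ABB·B·ABB·B·ABB·AC·AC·ABB·B·ABB·B·ABB·B·ABB·AC·AC·ABB·B·ABB·B·ABB·AC·AC·AC·ABB·AC·AC·AC·ABB·AC·AC·AC
    A ↦ ABB
    B ↦ AC
    C ↦ B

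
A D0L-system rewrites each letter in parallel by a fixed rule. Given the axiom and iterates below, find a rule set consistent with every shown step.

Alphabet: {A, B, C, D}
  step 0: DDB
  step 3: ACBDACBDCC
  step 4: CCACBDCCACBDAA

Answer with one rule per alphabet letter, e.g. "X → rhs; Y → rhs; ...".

  step 3 ⇒ step 4: ACBDACBDCC ⇒ CC·A·C·BD·CC·A·C·BD·A·A
    A ↦ CC
    B ↦ C
    C ↦ A
    D ↦ BD

A->CC, B->C, C->A, D->BD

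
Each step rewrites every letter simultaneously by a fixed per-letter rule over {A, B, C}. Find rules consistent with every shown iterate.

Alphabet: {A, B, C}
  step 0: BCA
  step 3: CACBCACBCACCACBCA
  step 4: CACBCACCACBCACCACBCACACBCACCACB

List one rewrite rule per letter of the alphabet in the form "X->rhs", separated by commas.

A->CB, B->C, C->CA

  step 3 ⇒ step 4: CACBCACBCACCACBCA ⇒ CA·CB·CA·C·CA·CB·CA·C·CA·CB·CA·CA·CB·CA·C·CA·CB
    A ↦ CB
    B ↦ C
    C ↦ CA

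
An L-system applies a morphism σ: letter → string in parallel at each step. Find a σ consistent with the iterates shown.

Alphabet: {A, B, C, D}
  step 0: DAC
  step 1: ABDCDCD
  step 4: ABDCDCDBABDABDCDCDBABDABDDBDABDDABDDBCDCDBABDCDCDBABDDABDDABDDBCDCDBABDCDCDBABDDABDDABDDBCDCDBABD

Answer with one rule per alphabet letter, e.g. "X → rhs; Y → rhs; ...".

  step 0 ⇒ step 1: DAC ⇒ ABD·CDC·D
    A ↦ CDC
    C ↦ D
    D ↦ ABD
    B ↦ DB  (constrained at step 1)

A->CDC, B->DB, C->D, D->ABD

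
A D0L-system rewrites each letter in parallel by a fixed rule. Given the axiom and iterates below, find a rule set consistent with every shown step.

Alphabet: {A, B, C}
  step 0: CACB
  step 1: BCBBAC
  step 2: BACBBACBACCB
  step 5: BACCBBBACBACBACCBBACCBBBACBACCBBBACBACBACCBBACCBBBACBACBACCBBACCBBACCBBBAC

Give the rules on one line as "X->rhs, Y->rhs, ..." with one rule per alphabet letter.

  step 1 ⇒ step 2: BCBBAC ⇒ BAC·B·BAC·BAC·C·B
    A ↦ C
    B ↦ BAC
    C ↦ B

A->C, B->BAC, C->B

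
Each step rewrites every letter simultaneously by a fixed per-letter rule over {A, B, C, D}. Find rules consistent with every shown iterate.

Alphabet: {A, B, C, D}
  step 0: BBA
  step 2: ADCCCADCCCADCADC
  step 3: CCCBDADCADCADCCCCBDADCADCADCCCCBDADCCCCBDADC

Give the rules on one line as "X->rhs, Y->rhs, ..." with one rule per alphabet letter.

  step 2 ⇒ step 3: ADCCCADCCCADCADC ⇒ CC·CBD·ADC·ADC·ADC·CC·CBD·ADC·ADC·ADC·CC·CBD·ADC·CC·CBD·ADC
    A ↦ CC
    C ↦ ADC
    D ↦ CBD
    B ↦ CA  (constrained at step 0)

A->CC, B->CA, C->ADC, D->CBD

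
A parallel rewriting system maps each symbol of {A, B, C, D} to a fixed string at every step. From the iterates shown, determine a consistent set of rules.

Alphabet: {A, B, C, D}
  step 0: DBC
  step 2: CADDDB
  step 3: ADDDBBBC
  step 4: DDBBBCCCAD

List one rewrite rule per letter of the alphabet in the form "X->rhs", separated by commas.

  step 3 ⇒ step 4: ADDDBBBC ⇒ DD·B·B·B·C·C·C·AD
    A ↦ DD
    B ↦ C
    C ↦ AD
    D ↦ B

A->DD, B->C, C->AD, D->B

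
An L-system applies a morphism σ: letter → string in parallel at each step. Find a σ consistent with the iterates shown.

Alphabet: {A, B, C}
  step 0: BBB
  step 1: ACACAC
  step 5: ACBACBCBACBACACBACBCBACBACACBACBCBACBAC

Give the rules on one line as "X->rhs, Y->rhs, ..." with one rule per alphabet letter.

A->BC, B->AC, C->B

  step 0 ⇒ step 1: BBB ⇒ AC·AC·AC
    B ↦ AC
    A ↦ BC  (constrained at step 1)
    C ↦ B  (constrained at step 1)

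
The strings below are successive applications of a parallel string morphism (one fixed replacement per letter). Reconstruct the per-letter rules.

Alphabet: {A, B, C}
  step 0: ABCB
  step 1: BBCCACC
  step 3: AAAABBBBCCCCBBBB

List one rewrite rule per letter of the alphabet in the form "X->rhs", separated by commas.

  step 0 ⇒ step 1: ABCB ⇒ BB·CC·A·CC
    A ↦ BB
    B ↦ CC
    C ↦ A

A->BB, B->CC, C->A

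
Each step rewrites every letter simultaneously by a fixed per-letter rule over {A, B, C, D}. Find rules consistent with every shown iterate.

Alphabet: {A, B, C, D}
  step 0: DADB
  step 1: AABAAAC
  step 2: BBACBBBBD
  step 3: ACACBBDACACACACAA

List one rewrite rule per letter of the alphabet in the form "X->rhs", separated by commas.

A->B, B->AC, C->BD, D->AA

  step 2 ⇒ step 3: BBACBBBBD ⇒ AC·AC·B·BD·AC·AC·AC·AC·AA
    A ↦ B
    B ↦ AC
    C ↦ BD
    D ↦ AA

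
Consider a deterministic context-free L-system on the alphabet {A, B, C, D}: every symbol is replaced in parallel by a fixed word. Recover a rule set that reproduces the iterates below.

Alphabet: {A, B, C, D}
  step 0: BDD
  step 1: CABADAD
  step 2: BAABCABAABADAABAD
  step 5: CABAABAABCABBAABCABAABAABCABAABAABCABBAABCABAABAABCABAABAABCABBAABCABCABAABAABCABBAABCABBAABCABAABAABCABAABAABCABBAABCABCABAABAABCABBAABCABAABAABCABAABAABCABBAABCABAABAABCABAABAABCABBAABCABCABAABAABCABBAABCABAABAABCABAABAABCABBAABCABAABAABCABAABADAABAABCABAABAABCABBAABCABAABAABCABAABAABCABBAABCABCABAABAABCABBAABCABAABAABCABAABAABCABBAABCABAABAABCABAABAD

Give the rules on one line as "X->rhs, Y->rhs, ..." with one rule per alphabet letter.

  step 1 ⇒ step 2: CABADAD ⇒ B·AAB·CAB·AAB·AD·AAB·AD
    A ↦ AAB
    B ↦ CAB
    C ↦ B
    D ↦ AD

A->AAB, B->CAB, C->B, D->AD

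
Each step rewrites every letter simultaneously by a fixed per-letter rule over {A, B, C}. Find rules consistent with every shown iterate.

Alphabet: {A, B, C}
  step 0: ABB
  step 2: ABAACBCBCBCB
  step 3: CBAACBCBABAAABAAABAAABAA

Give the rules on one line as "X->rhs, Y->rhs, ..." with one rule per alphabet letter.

A->CB, B->AA, C->AB

  step 2 ⇒ step 3: ABAACBCBCBCB ⇒ CB·AA·CB·CB·AB·AA·AB·AA·AB·AA·AB·AA
    A ↦ CB
    B ↦ AA
    C ↦ AB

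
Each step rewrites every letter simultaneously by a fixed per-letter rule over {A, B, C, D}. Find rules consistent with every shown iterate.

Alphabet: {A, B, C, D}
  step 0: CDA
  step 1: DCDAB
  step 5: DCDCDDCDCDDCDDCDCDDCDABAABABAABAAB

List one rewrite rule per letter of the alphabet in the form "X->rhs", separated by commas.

  step 0 ⇒ step 1: CDA ⇒ D·CD·AB
    A ↦ AB
    C ↦ D
    D ↦ CD
    B ↦ A  (constrained at step 1)

A->AB, B->A, C->D, D->CD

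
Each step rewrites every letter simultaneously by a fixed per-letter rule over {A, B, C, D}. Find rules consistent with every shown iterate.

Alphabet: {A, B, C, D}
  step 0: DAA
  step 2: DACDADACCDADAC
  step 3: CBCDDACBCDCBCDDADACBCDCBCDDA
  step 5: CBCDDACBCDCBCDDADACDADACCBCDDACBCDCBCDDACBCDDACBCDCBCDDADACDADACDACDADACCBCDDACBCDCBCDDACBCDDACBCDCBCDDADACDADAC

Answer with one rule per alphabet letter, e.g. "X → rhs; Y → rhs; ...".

A->BCD, B->CDA, C->DA, D->C

  step 2 ⇒ step 3: DACDADACCDADAC ⇒ C·BCD·DA·C·BCD·C·BCD·DA·DA·C·BCD·C·BCD·DA
    A ↦ BCD
    C ↦ DA
    D ↦ C
    B ↦ CDA  (constrained at step 3)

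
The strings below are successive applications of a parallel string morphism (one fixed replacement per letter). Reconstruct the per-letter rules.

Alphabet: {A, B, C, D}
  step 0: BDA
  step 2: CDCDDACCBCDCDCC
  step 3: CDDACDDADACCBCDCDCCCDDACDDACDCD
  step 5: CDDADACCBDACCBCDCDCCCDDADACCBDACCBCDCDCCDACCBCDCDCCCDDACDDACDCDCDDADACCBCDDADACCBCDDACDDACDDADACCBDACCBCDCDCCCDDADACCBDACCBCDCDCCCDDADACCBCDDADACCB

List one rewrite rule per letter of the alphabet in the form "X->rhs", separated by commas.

  step 2 ⇒ step 3: CDCDDACCBCDCDCC ⇒ CD·DA·CD·DA·DA·CCB·CD·CD·CC·CD·DA·CD·DA·CD·CD
    A ↦ CCB
    B ↦ CC
    C ↦ CD
    D ↦ DA

A->CCB, B->CC, C->CD, D->DA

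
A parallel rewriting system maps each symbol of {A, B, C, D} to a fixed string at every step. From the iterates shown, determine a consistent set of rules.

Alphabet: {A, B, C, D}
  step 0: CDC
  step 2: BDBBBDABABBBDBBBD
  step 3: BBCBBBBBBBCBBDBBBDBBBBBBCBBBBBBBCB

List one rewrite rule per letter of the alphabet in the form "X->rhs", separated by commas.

A->BD, B->BB, C->ABA, D->CB

  step 2 ⇒ step 3: BDBBBDABABBBDBBBD ⇒ BB·CB·BB·BB·BB·CB·BD·BB·BD·BB·BB·BB·CB·BB·BB·BB·CB
    A ↦ BD
    B ↦ BB
    D ↦ CB
    C ↦ ABA  (constrained at step 0)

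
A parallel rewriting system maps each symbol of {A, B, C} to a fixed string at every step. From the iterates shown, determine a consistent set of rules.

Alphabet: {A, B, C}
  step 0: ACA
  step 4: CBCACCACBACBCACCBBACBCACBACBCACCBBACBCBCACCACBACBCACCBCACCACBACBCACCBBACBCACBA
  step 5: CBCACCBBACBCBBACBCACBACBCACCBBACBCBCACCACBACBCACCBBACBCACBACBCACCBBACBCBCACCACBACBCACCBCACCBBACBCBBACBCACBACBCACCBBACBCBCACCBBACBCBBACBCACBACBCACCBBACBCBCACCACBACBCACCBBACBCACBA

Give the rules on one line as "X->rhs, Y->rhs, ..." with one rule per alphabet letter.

A->BA, B->CAC, C->CB

  step 4 ⇒ step 5: CBCACCACBACBCACCBBACBCACBACBCACCBBACBCBCACCACBACBCACCBCACCACBACBCACCBBACBCACBA ⇒ CB·CAC·CB·BA·CB·CB·BA·CB·CAC·BA·CB·CAC·CB·BA·CB·CB·CAC·CAC·BA·CB·CAC·CB·BA·CB·CAC·BA·CB·CAC·CB·BA·CB·CB·CAC·CAC·BA·CB·CAC·CB·CAC·CB·BA·CB·CB·BA·CB·CAC·BA·CB·CAC·CB·BA·CB·CB·CAC·CB·BA·CB·CB·BA·CB·CAC·BA·CB·CAC·CB·BA·CB·CB·CAC·CAC·BA·CB·CAC·CB·BA·CB·CAC·BA
    A ↦ BA
    B ↦ CAC
    C ↦ CB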